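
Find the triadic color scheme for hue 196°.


Triadic: equally spaced at 120° intervals
H1 = 196°
H2 = (196 + 120) mod 360 = 316°
H3 = (196 + 240) mod 360 = 76°
Triadic = 196°, 316°, 76°


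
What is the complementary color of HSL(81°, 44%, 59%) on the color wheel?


Complement = opposite side of color wheel = hue + 180°
H' = (81 + 180) mod 360 = 261°
S and L unchanged.
= HSL(261°, 44%, 59%)


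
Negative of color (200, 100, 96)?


Invert: (255-R, 255-G, 255-B)
R: 255-200 = 55
G: 255-100 = 155
B: 255-96 = 159
= RGB(55, 155, 159)


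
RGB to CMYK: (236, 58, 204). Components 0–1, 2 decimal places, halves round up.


R'=236/255≈0.9255, G'=58/255≈0.2275, B'=204/255≈0.8000
K = 1 - max(R',G',B') = 1 - 236/255 = 19/255 = 0.07450… → 0.07
(1-R'-K)/(1-K) simplifies to (max-R)/max with max = 236:
C = (236-236)/236 = 0/236 = 0 → 0.00
M = (236-58)/236 = 178/236 = 0.75423… → 0.75
Y = (236-204)/236 = 32/236 = 0.13559… → 0.14
= CMYK(0.00, 0.75, 0.14, 0.07)


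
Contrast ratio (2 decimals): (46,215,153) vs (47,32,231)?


Linearize each sRGB channel c=v/255: c/12.92 if c ≤ 0.04045 else ((c+0.055)/1.055)^2.4
L = 0.2126×R_lin + 0.7152×G_lin + 0.0722×B_lin
Color 1 (46,215,153):
  R=46: 46/255≈0.1804 > 0.04045 → ((0.1804+0.055)/1.055)^2.4 ≈ 0.02732
  G=215: 215/255≈0.8431 > 0.04045 → ((0.8431+0.055)/1.055)^2.4 ≈ 0.67954
  B=153: 153/255≈0.6000 > 0.04045 → ((0.6000+0.055)/1.055)^2.4 ≈ 0.31855
  L1 = 0.2126×0.02732 + 0.7152×0.67954 + 0.0722×0.31855 ≈ 0.51482
Color 2 (47,32,231):
  R=47: 47/255≈0.1843 > 0.04045 → ((0.1843+0.055)/1.055)^2.4 ≈ 0.02843
  G=32: 32/255≈0.1255 > 0.04045 → ((0.1255+0.055)/1.055)^2.4 ≈ 0.01444
  B=231: 231/255≈0.9059 > 0.04045 → ((0.9059+0.055)/1.055)^2.4 ≈ 0.79910
  L2 = 0.2126×0.02843 + 0.7152×0.01444 + 0.0722×0.79910 ≈ 0.07407
Lighter = 0.51482, Darker = 0.07407
Ratio = (L_lighter + 0.05) / (L_darker + 0.05)
Ratio = (0.51482 + 0.05) / (0.07407 + 0.05) = 0.56482 / 0.12407 ≈ 4.5524
Ratio ≈ 4.55:1


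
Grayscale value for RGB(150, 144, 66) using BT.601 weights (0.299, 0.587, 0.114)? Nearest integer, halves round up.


Gray = 0.299×R + 0.587×G + 0.114×B
Gray = 0.299×150 + 0.587×144 + 0.114×66
Gray = 44.850 + 84.528 + 7.524
Gray = 136.902 → round half up → 137
Gray = 137


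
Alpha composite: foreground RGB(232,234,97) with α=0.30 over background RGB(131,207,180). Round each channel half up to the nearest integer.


C = α×F + (1-α)×B, with 1-α = 0.70
R: 0.30×232 + 0.70×131 = 69.60 + 91.70 = 161.30 → 161
G: 0.30×234 + 0.70×207 = 70.20 + 144.90 = 215.10 → 215
B: 0.30×97 + 0.70×180 = 29.10 + 126.00 = 155.10 → 155
= RGB(161, 215, 155)


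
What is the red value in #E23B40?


Color: #E23B40
R = E2 = 226
G = 3B = 59
B = 40 = 64
Red = 226


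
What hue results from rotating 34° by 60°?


New hue = (H + rotation) mod 360
New hue = (34 + 60) mod 360
= 94 mod 360
= 94°


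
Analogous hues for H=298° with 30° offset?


Base hue: 298°
Left analog: (298 - 30) mod 360 = 268°
Right analog: (298 + 30) mod 360 = 328°
Analogous hues = 268° and 328°


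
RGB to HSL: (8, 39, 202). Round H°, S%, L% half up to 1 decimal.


Normalize: R'=8/255≈0.0314, G'=39/255≈0.1529, B'=202/255≈0.7922
Max=202/255, Min=8/255, Δ=Max-Min=194/255
L = (Max+Min)/2 = (202+8)/510 = 210/510 = 0.41176… → L = 41.2%
L ≤ 0.5 → S = Δ/(Max+Min) = 194/(202+8) = 194/210 = 0.92380… → S = 92.4%
(the 1/255 factors cancel in S and H, so raw channel differences can be used)
Max is B' → H = 60 × ((R-G)/Δ + 4) = 60 × ((8-39)/194 + 4)
  -31/194 + 4 = -0.1597… + 4 = 3.8402…
  H = 60 × 3.8402… = 230.412…° → H = 230.4°
= HSL(230.4°, 92.4%, 41.2%)


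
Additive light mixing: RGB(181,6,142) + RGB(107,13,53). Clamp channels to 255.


Additive: each channel = min(255, C₁+C₂)
R: 181+107 = 288 → 255
G: 6+13 = 19 → 19
B: 142+53 = 195 → 195
= RGB(255, 19, 195)


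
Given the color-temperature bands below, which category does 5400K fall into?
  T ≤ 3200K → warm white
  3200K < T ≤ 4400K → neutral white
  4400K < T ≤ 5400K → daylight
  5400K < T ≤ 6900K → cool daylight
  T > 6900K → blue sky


Temperature: 5400K
4400K < 5400K ≤ 5400K → daylight
Classification: daylight


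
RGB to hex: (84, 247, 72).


R = 84 → 54 (hex)
G = 247 → F7 (hex)
B = 72 → 48 (hex)
Hex = #54F748


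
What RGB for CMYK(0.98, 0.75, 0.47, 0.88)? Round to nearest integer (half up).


R = 255 × (1-C) × (1-K) = 255 × 0.02 × 0.12 = 0.612 → 1
G = 255 × (1-M) × (1-K) = 255 × 0.25 × 0.12 = 7.65 → 8
B = 255 × (1-Y) × (1-K) = 255 × 0.53 × 0.12 = 16.218 → 16
= RGB(1, 8, 16)


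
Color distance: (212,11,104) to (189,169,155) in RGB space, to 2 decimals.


d = √[(R₁-R₂)² + (G₁-G₂)² + (B₁-B₂)²]
d = √[(212-189)² + (11-169)² + (104-155)²]
d = √[529 + 24964 + 2601]
d = √28094
d ≈ 167.61


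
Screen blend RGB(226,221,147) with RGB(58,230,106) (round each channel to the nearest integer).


Screen: C = 255 - (255-A)×(255-B)/255, rounded to nearest integer
R: 255 - (255-226)×(255-58)/255 = 255 - 5713/255 ≈ 255 - 22.404 = 232.596 → 233
G: 255 - (255-221)×(255-230)/255 = 255 - 850/255 ≈ 255 - 3.333 = 251.667 → 252
B: 255 - (255-147)×(255-106)/255 = 255 - 16092/255 ≈ 255 - 63.106 = 191.894 → 192
= RGB(233, 252, 192)


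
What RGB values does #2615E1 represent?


26 → 38 (R)
15 → 21 (G)
E1 → 225 (B)
= RGB(38, 21, 225)


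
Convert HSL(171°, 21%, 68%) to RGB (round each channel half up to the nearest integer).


H=171°, S=0.21, L=0.68
C = (1-|2L-1|)×S = (1-|0.36|)×0.21 = 0.1344
H' = H/60 = 171/60 ≈ 2.8500; X = C×(1-|H' mod 2 - 1|) = 0.11424
m = L - C/2 = 0.68 - 0.0672 = 0.6128
Sector ⌊H'⌋ = 2 → (R',G',B') = (0.0, 0.1344, 0.11424)
RGB = ((R'+m)×255, (G'+m)×255, (B'+m)×255) = (156.264, 190.536, 185.3952)
Round half up → RGB(156, 191, 185)


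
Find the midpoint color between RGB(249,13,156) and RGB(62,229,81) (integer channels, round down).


Midpoint: each channel = ⌊(C₁+C₂)/2⌋
R: ⌊(249+62)/2⌋ = 155
G: ⌊(13+229)/2⌋ = 121
B: ⌊(156+81)/2⌋ = 118
= RGB(155, 121, 118)


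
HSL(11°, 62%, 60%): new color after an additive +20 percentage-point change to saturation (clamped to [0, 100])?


Original S = 62%
Adjustment = +20 percentage points
New S = 62 + (20) = 82
Clamp to [0, 100] → 82
= HSL(11°, 82%, 60%)


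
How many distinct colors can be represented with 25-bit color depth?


Colors = 2^bits = 2^25
= 33,554,432 colors


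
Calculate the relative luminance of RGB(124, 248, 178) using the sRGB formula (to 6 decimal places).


Linearize each channel (sRGB transfer function): c = v/255; c_lin = c/12.92 if c ≤ 0.04045, else ((c+0.055)/1.055)^2.4
  R: 124/255 ≈ 0.486275 > 0.04045 → ((0.486275+0.055)/1.055)^2.4 ≈ 0.201556
  G: 248/255 ≈ 0.972549 > 0.04045 → ((0.972549+0.055)/1.055)^2.4 ≈ 0.938686
  B: 178/255 ≈ 0.698039 > 0.04045 → ((0.698039+0.055)/1.055)^2.4 ≈ 0.445201
R_lin = 0.201556, G_lin = 0.938686, B_lin = 0.445201
L = 0.2126×R + 0.7152×G + 0.0722×B
L = 0.2126×0.201556 + 0.7152×0.938686 + 0.0722×0.445201
L ≈ 0.746342


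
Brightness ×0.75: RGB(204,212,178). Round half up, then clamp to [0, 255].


Multiply each channel by 0.75, round half up, clamp to [0, 255]
R: 204×0.75 = 153
G: 212×0.75 = 159
B: 178×0.75 = 133.5 → round → 134
= RGB(153, 159, 134)


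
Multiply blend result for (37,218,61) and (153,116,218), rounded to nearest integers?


Multiply: C = A×B/255, rounded to nearest integer
R: 37×153/255 = 5661/255 ≈ 22.200 → 22
G: 218×116/255 = 25288/255 ≈ 99.169 → 99
B: 61×218/255 = 13298/255 ≈ 52.149 → 52
= RGB(22, 99, 52)


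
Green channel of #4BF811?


Color: #4BF811
R = 4B = 75
G = F8 = 248
B = 11 = 17
Green = 248


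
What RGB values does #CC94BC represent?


CC → 204 (R)
94 → 148 (G)
BC → 188 (B)
= RGB(204, 148, 188)


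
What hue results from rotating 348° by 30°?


New hue = (H + rotation) mod 360
New hue = (348 + 30) mod 360
= 378 mod 360
= 18°


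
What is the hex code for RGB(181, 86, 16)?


R = 181 → B5 (hex)
G = 86 → 56 (hex)
B = 16 → 10 (hex)
Hex = #B55610


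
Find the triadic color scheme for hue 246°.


Triadic: equally spaced at 120° intervals
H1 = 246°
H2 = (246 + 120) mod 360 = 6°
H3 = (246 + 240) mod 360 = 126°
Triadic = 246°, 6°, 126°


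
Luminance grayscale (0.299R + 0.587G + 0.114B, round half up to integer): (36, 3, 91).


Gray = 0.299×R + 0.587×G + 0.114×B
Gray = 0.299×36 + 0.587×3 + 0.114×91
Gray = 10.764 + 1.761 + 10.374
Gray = 22.899 → round half up → 23
Gray = 23


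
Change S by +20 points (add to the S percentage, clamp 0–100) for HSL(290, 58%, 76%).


Original S = 58%
Adjustment = +20 percentage points
New S = 58 + (20) = 78
Clamp to [0, 100] → 78
= HSL(290°, 78%, 76%)


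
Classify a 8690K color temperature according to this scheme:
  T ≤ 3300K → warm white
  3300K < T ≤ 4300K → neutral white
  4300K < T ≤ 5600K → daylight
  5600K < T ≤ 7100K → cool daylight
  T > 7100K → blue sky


Temperature: 8690K
8690K > 7100K → blue sky
Classification: blue sky


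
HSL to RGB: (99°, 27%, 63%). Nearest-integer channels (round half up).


H=99°, S=0.27, L=0.63
C = (1-|2L-1|)×S = (1-|0.26|)×0.27 = 0.1998
H' = H/60 = 99/60 ≈ 1.6500; X = C×(1-|H' mod 2 - 1|) = 0.06993
m = L - C/2 = 0.63 - 0.0999 = 0.5301
Sector ⌊H'⌋ = 1 → (R',G',B') = (0.06993, 0.1998, 0.0)
RGB = ((R'+m)×255, (G'+m)×255, (B'+m)×255) = (153.00765, 186.1245, 135.1755)
Round half up → RGB(153, 186, 135)


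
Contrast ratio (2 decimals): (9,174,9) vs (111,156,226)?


Linearize each sRGB channel c=v/255: c/12.92 if c ≤ 0.04045 else ((c+0.055)/1.055)^2.4
L = 0.2126×R_lin + 0.7152×G_lin + 0.0722×B_lin
Color 1 (9,174,9):
  R=9: 9/255≈0.0353 ≤ 0.04045 → 0.0353/12.92 ≈ 0.00273
  G=174: 174/255≈0.6824 > 0.04045 → ((0.6824+0.055)/1.055)^2.4 ≈ 0.42327
  B=9: 9/255≈0.0353 ≤ 0.04045 → 0.0353/12.92 ≈ 0.00273
  L1 = 0.2126×0.00273 + 0.7152×0.42327 + 0.0722×0.00273 ≈ 0.30350
Color 2 (111,156,226):
  R=111: 111/255≈0.4353 > 0.04045 → ((0.4353+0.055)/1.055)^2.4 ≈ 0.15896
  G=156: 156/255≈0.6118 > 0.04045 → ((0.6118+0.055)/1.055)^2.4 ≈ 0.33245
  B=226: 226/255≈0.8863 > 0.04045 → ((0.8863+0.055)/1.055)^2.4 ≈ 0.76052
  L2 = 0.2126×0.15896 + 0.7152×0.33245 + 0.0722×0.76052 ≈ 0.32647
Lighter = 0.32647, Darker = 0.30350
Ratio = (L_lighter + 0.05) / (L_darker + 0.05)
Ratio = (0.32647 + 0.05) / (0.30350 + 0.05) = 0.37647 / 0.35350 ≈ 1.0650
Ratio ≈ 1.06:1


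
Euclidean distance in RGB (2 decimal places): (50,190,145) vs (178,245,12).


d = √[(R₁-R₂)² + (G₁-G₂)² + (B₁-B₂)²]
d = √[(50-178)² + (190-245)² + (145-12)²]
d = √[16384 + 3025 + 17689]
d = √37098
d ≈ 192.61


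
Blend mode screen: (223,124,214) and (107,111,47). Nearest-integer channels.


Screen: C = 255 - (255-A)×(255-B)/255, rounded to nearest integer
R: 255 - (255-223)×(255-107)/255 = 255 - 4736/255 ≈ 255 - 18.573 = 236.427 → 236
G: 255 - (255-124)×(255-111)/255 = 255 - 18864/255 ≈ 255 - 73.976 = 181.024 → 181
B: 255 - (255-214)×(255-47)/255 = 255 - 8528/255 ≈ 255 - 33.443 = 221.557 → 222
= RGB(236, 181, 222)


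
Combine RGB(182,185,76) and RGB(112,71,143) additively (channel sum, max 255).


Additive: each channel = min(255, C₁+C₂)
R: 182+112 = 294 → 255
G: 185+71 = 256 → 255
B: 76+143 = 219 → 219
= RGB(255, 255, 219)


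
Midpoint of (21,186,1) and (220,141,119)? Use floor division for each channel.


Midpoint: each channel = ⌊(C₁+C₂)/2⌋
R: ⌊(21+220)/2⌋ = 120
G: ⌊(186+141)/2⌋ = 163
B: ⌊(1+119)/2⌋ = 60
= RGB(120, 163, 60)


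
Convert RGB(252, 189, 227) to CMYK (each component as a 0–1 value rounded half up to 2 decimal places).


R'=252/255≈0.9882, G'=189/255≈0.7412, B'=227/255≈0.8902
K = 1 - max(R',G',B') = 1 - 252/255 = 3/255 = 0.01176… → 0.01
(1-R'-K)/(1-K) simplifies to (max-R)/max with max = 252:
C = (252-252)/252 = 0/252 = 0 → 0.00
M = (252-189)/252 = 63/252 = 0.25 → 0.25
Y = (252-227)/252 = 25/252 = 0.09920… → 0.10
= CMYK(0.00, 0.25, 0.10, 0.01)


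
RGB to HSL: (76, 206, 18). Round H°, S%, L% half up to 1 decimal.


Normalize: R'=76/255≈0.2980, G'=206/255≈0.8078, B'=18/255≈0.0706
Max=206/255, Min=18/255, Δ=Max-Min=188/255
L = (Max+Min)/2 = (206+18)/510 = 224/510 = 0.43921… → L = 43.9%
L ≤ 0.5 → S = Δ/(Max+Min) = 188/(206+18) = 188/224 = 0.83928… → S = 83.9%
(the 1/255 factors cancel in S and H, so raw channel differences can be used)
Max is G' → H = 60 × ((B-R)/Δ + 2) = 60 × ((18-76)/188 + 2)
  -58/188 + 2 = -0.3085… + 2 = 1.6914…
  H = 60 × 1.6914… = 101.489…° → H = 101.5°
= HSL(101.5°, 83.9%, 43.9%)


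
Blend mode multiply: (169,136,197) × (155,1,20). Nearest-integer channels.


Multiply: C = A×B/255, rounded to nearest integer
R: 169×155/255 = 26195/255 ≈ 102.725 → 103
G: 136×1/255 = 136/255 ≈ 0.533 → 1
B: 197×20/255 = 3940/255 ≈ 15.451 → 15
= RGB(103, 1, 15)


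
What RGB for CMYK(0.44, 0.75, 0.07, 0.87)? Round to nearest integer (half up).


R = 255 × (1-C) × (1-K) = 255 × 0.56 × 0.13 = 18.564 → 19
G = 255 × (1-M) × (1-K) = 255 × 0.25 × 0.13 = 8.2875 → 8
B = 255 × (1-Y) × (1-K) = 255 × 0.93 × 0.13 = 30.8295 → 31
= RGB(19, 8, 31)


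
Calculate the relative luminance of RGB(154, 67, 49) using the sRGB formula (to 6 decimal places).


Linearize each channel (sRGB transfer function): c = v/255; c_lin = c/12.92 if c ≤ 0.04045, else ((c+0.055)/1.055)^2.4
  R: 154/255 ≈ 0.603922 > 0.04045 → ((0.603922+0.055)/1.055)^2.4 ≈ 0.323143
  G: 67/255 ≈ 0.262745 > 0.04045 → ((0.262745+0.055)/1.055)^2.4 ≈ 0.056128
  B: 49/255 ≈ 0.192157 > 0.04045 → ((0.192157+0.055)/1.055)^2.4 ≈ 0.030713
R_lin = 0.323143, G_lin = 0.056128, B_lin = 0.030713
L = 0.2126×R + 0.7152×G + 0.0722×B
L = 0.2126×0.323143 + 0.7152×0.056128 + 0.0722×0.030713
L ≈ 0.111061


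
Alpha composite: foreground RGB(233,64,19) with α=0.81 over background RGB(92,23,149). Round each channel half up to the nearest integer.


C = α×F + (1-α)×B, with 1-α = 0.19
R: 0.81×233 + 0.19×92 = 188.73 + 17.48 = 206.21 → 206
G: 0.81×64 + 0.19×23 = 51.84 + 4.37 = 56.21 → 56
B: 0.81×19 + 0.19×149 = 15.39 + 28.31 = 43.70 → 44
= RGB(206, 56, 44)


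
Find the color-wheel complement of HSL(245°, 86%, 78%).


Complement = opposite side of color wheel = hue + 180°
H' = (245 + 180) mod 360 = 65°
S and L unchanged.
= HSL(65°, 86%, 78%)


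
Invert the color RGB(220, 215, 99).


Invert: (255-R, 255-G, 255-B)
R: 255-220 = 35
G: 255-215 = 40
B: 255-99 = 156
= RGB(35, 40, 156)


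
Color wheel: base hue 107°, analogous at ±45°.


Base hue: 107°
Left analog: (107 - 45) mod 360 = 62°
Right analog: (107 + 45) mod 360 = 152°
Analogous hues = 62° and 152°


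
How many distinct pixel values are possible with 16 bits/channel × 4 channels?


Total bits = 16 bits/channel × 4 channels = 64 bits
Distinct pixel values = 2^64
= 18,446,744,073,709,551,616 pixel values


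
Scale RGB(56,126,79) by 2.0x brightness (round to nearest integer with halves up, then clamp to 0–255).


Multiply each channel by 2.0, round half up, clamp to [0, 255]
R: 56×2.0 = 112
G: 126×2.0 = 252
B: 79×2.0 = 158
= RGB(112, 252, 158)


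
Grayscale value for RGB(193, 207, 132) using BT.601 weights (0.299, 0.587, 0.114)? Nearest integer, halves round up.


Gray = 0.299×R + 0.587×G + 0.114×B
Gray = 0.299×193 + 0.587×207 + 0.114×132
Gray = 57.707 + 121.509 + 15.048
Gray = 194.264 → round half up → 194
Gray = 194


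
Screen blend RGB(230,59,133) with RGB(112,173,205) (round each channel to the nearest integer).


Screen: C = 255 - (255-A)×(255-B)/255, rounded to nearest integer
R: 255 - (255-230)×(255-112)/255 = 255 - 3575/255 ≈ 255 - 14.020 = 240.980 → 241
G: 255 - (255-59)×(255-173)/255 = 255 - 16072/255 ≈ 255 - 63.027 = 191.973 → 192
B: 255 - (255-133)×(255-205)/255 = 255 - 6100/255 ≈ 255 - 23.922 = 231.078 → 231
= RGB(241, 192, 231)


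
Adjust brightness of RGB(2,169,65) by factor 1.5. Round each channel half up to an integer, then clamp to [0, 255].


Multiply each channel by 1.5, round half up, clamp to [0, 255]
R: 2×1.5 = 3
G: 169×1.5 = 253.5 → round → 254
B: 65×1.5 = 97.5 → round → 98
= RGB(3, 254, 98)


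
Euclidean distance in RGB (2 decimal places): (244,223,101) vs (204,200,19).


d = √[(R₁-R₂)² + (G₁-G₂)² + (B₁-B₂)²]
d = √[(244-204)² + (223-200)² + (101-19)²]
d = √[1600 + 529 + 6724]
d = √8853
d ≈ 94.09


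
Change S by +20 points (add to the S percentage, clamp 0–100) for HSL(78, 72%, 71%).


Original S = 72%
Adjustment = +20 percentage points
New S = 72 + (20) = 92
Clamp to [0, 100] → 92
= HSL(78°, 92%, 71%)


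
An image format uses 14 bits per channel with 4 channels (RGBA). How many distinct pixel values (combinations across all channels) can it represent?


Total bits = 14 bits/channel × 4 channels = 56 bits
Distinct pixel values = 2^56
= 72,057,594,037,927,936 pixel values


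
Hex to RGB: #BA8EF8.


BA → 186 (R)
8E → 142 (G)
F8 → 248 (B)
= RGB(186, 142, 248)


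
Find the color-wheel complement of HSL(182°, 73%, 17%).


Complement = opposite side of color wheel = hue + 180°
H' = (182 + 180) mod 360 = 2°
S and L unchanged.
= HSL(2°, 73%, 17%)


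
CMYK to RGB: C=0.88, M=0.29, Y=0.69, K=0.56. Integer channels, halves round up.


R = 255 × (1-C) × (1-K) = 255 × 0.12 × 0.44 = 13.464 → 13
G = 255 × (1-M) × (1-K) = 255 × 0.71 × 0.44 = 79.662 → 80
B = 255 × (1-Y) × (1-K) = 255 × 0.31 × 0.44 = 34.782 → 35
= RGB(13, 80, 35)


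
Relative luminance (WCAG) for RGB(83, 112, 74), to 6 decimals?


Linearize each channel (sRGB transfer function): c = v/255; c_lin = c/12.92 if c ≤ 0.04045, else ((c+0.055)/1.055)^2.4
  R: 83/255 ≈ 0.325490 > 0.04045 → ((0.325490+0.055)/1.055)^2.4 ≈ 0.086500
  G: 112/255 ≈ 0.439216 > 0.04045 → ((0.439216+0.055)/1.055)^2.4 ≈ 0.162029
  B: 74/255 ≈ 0.290196 > 0.04045 → ((0.290196+0.055)/1.055)^2.4 ≈ 0.068478
R_lin = 0.086500, G_lin = 0.162029, B_lin = 0.068478
L = 0.2126×R + 0.7152×G + 0.0722×B
L = 0.2126×0.086500 + 0.7152×0.162029 + 0.0722×0.068478
L ≈ 0.139218


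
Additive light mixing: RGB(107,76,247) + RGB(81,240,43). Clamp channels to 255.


Additive: each channel = min(255, C₁+C₂)
R: 107+81 = 188 → 188
G: 76+240 = 316 → 255
B: 247+43 = 290 → 255
= RGB(188, 255, 255)


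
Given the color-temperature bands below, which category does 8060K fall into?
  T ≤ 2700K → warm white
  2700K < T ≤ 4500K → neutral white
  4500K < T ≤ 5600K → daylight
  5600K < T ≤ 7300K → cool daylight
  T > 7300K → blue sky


Temperature: 8060K
8060K > 7300K → blue sky
Classification: blue sky


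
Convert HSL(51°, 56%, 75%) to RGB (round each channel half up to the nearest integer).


H=51°, S=0.56, L=0.75
C = (1-|2L-1|)×S = (1-|0.50|)×0.56 = 0.28
H' = H/60 = 51/60 ≈ 0.8500; X = C×(1-|H' mod 2 - 1|) = 0.238
m = L - C/2 = 0.75 - 0.14 = 0.61
Sector ⌊H'⌋ = 0 → (R',G',B') = (0.28, 0.238, 0.0)
RGB = ((R'+m)×255, (G'+m)×255, (B'+m)×255) = (226.95, 216.24, 155.55)
Round half up → RGB(227, 216, 156)


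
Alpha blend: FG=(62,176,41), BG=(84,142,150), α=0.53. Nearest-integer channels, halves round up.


C = α×F + (1-α)×B, with 1-α = 0.47
R: 0.53×62 + 0.47×84 = 32.86 + 39.48 = 72.34 → 72
G: 0.53×176 + 0.47×142 = 93.28 + 66.74 = 160.02 → 160
B: 0.53×41 + 0.47×150 = 21.73 + 70.50 = 92.23 → 92
= RGB(72, 160, 92)


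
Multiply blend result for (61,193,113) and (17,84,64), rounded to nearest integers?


Multiply: C = A×B/255, rounded to nearest integer
R: 61×17/255 = 1037/255 ≈ 4.067 → 4
G: 193×84/255 = 16212/255 ≈ 63.576 → 64
B: 113×64/255 = 7232/255 ≈ 28.361 → 28
= RGB(4, 64, 28)


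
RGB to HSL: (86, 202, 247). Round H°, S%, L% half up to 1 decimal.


Normalize: R'=86/255≈0.3373, G'=202/255≈0.7922, B'=247/255≈0.9686
Max=247/255, Min=86/255, Δ=Max-Min=161/255
L = (Max+Min)/2 = (247+86)/510 = 333/510 = 0.65294… → L = 65.3%
L > 0.5 → S = Δ/(2-Max-Min) = 161/(510-247-86) = 161/177 = 0.90960… → S = 91.0%
(the 1/255 factors cancel in S and H, so raw channel differences can be used)
Max is B' → H = 60 × ((R-G)/Δ + 4) = 60 × ((86-202)/161 + 4)
  -116/161 + 4 = -0.7204… + 4 = 3.2795…
  H = 60 × 3.2795… = 196.770…° → H = 196.8°
= HSL(196.8°, 91.0%, 65.3%)


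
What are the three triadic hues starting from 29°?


Triadic: equally spaced at 120° intervals
H1 = 29°
H2 = (29 + 120) mod 360 = 149°
H3 = (29 + 240) mod 360 = 269°
Triadic = 29°, 149°, 269°


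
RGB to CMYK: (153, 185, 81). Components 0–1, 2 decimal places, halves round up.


R'=153/255≈0.6000, G'=185/255≈0.7255, B'=81/255≈0.3176
K = 1 - max(R',G',B') = 1 - 185/255 = 70/255 = 0.27450… → 0.27
(1-R'-K)/(1-K) simplifies to (max-R)/max with max = 185:
C = (185-153)/185 = 32/185 = 0.17297… → 0.17
M = (185-185)/185 = 0/185 = 0 → 0.00
Y = (185-81)/185 = 104/185 = 0.56216… → 0.56
= CMYK(0.17, 0.00, 0.56, 0.27)


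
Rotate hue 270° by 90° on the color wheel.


New hue = (H + rotation) mod 360
New hue = (270 + 90) mod 360
= 360 mod 360
= 0°


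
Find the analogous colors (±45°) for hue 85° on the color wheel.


Base hue: 85°
Left analog: (85 - 45) mod 360 = 40°
Right analog: (85 + 45) mod 360 = 130°
Analogous hues = 40° and 130°


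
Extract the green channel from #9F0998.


Color: #9F0998
R = 9F = 159
G = 09 = 9
B = 98 = 152
Green = 9


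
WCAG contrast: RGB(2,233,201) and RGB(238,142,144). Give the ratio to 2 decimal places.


Linearize each sRGB channel c=v/255: c/12.92 if c ≤ 0.04045 else ((c+0.055)/1.055)^2.4
L = 0.2126×R_lin + 0.7152×G_lin + 0.0722×B_lin
Color 1 (2,233,201):
  R=2: 2/255≈0.0078 ≤ 0.04045 → 0.0078/12.92 ≈ 0.00061
  G=233: 233/255≈0.9137 > 0.04045 → ((0.9137+0.055)/1.055)^2.4 ≈ 0.81485
  B=201: 201/255≈0.7882 > 0.04045 → ((0.7882+0.055)/1.055)^2.4 ≈ 0.58408
  L1 = 0.2126×0.00061 + 0.7152×0.81485 + 0.0722×0.58408 ≈ 0.62508
Color 2 (238,142,144):
  R=238: 238/255≈0.9333 > 0.04045 → ((0.9333+0.055)/1.055)^2.4 ≈ 0.85499
  G=142: 142/255≈0.5569 > 0.04045 → ((0.5569+0.055)/1.055)^2.4 ≈ 0.27050
  B=144: 144/255≈0.5647 > 0.04045 → ((0.5647+0.055)/1.055)^2.4 ≈ 0.27889
  L2 = 0.2126×0.85499 + 0.7152×0.27050 + 0.0722×0.27889 ≈ 0.39537
Lighter = 0.62508, Darker = 0.39537
Ratio = (L_lighter + 0.05) / (L_darker + 0.05)
Ratio = (0.62508 + 0.05) / (0.39537 + 0.05) = 0.67508 / 0.44537 ≈ 1.5158
Ratio ≈ 1.52:1


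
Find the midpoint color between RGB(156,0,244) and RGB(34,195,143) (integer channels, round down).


Midpoint: each channel = ⌊(C₁+C₂)/2⌋
R: ⌊(156+34)/2⌋ = 95
G: ⌊(0+195)/2⌋ = 97
B: ⌊(244+143)/2⌋ = 193
= RGB(95, 97, 193)


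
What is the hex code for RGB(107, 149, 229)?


R = 107 → 6B (hex)
G = 149 → 95 (hex)
B = 229 → E5 (hex)
Hex = #6B95E5


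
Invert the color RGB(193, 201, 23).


Invert: (255-R, 255-G, 255-B)
R: 255-193 = 62
G: 255-201 = 54
B: 255-23 = 232
= RGB(62, 54, 232)


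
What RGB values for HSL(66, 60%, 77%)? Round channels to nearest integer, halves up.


H=66°, S=0.60, L=0.77
C = (1-|2L-1|)×S = (1-|0.54|)×0.60 = 0.276
H' = H/60 = 66/60 ≈ 1.1000; X = C×(1-|H' mod 2 - 1|) = 0.2484
m = L - C/2 = 0.77 - 0.138 = 0.632
Sector ⌊H'⌋ = 1 → (R',G',B') = (0.2484, 0.276, 0.0)
RGB = ((R'+m)×255, (G'+m)×255, (B'+m)×255) = (224.502, 231.54, 161.16)
Round half up → RGB(225, 232, 161)


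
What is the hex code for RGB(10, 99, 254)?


R = 10 → 0A (hex)
G = 99 → 63 (hex)
B = 254 → FE (hex)
Hex = #0A63FE


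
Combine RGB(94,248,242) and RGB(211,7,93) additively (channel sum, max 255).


Additive: each channel = min(255, C₁+C₂)
R: 94+211 = 305 → 255
G: 248+7 = 255 → 255
B: 242+93 = 335 → 255
= RGB(255, 255, 255)


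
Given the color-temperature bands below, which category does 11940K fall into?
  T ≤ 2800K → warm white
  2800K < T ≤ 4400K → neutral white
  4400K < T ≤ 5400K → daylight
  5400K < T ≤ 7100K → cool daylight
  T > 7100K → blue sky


Temperature: 11940K
11940K > 7100K → blue sky
Classification: blue sky


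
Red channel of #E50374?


Color: #E50374
R = E5 = 229
G = 03 = 3
B = 74 = 116
Red = 229


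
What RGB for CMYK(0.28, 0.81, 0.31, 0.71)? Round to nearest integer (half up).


R = 255 × (1-C) × (1-K) = 255 × 0.72 × 0.29 = 53.244 → 53
G = 255 × (1-M) × (1-K) = 255 × 0.19 × 0.29 = 14.0505 → 14
B = 255 × (1-Y) × (1-K) = 255 × 0.69 × 0.29 = 51.0255 → 51
= RGB(53, 14, 51)


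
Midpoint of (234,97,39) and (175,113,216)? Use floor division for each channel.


Midpoint: each channel = ⌊(C₁+C₂)/2⌋
R: ⌊(234+175)/2⌋ = 204
G: ⌊(97+113)/2⌋ = 105
B: ⌊(39+216)/2⌋ = 127
= RGB(204, 105, 127)


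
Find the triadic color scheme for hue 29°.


Triadic: equally spaced at 120° intervals
H1 = 29°
H2 = (29 + 120) mod 360 = 149°
H3 = (29 + 240) mod 360 = 269°
Triadic = 29°, 149°, 269°


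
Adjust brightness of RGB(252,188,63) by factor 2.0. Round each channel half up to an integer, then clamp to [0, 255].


Multiply each channel by 2.0, round half up, clamp to [0, 255]
R: 252×2.0 = 504 → clamp → 255
G: 188×2.0 = 376 → clamp → 255
B: 63×2.0 = 126
= RGB(255, 255, 126)


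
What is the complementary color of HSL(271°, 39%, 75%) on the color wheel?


Complement = opposite side of color wheel = hue + 180°
H' = (271 + 180) mod 360 = 91°
S and L unchanged.
= HSL(91°, 39%, 75%)


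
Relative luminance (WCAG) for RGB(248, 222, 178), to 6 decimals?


Linearize each channel (sRGB transfer function): c = v/255; c_lin = c/12.92 if c ≤ 0.04045, else ((c+0.055)/1.055)^2.4
  R: 248/255 ≈ 0.972549 > 0.04045 → ((0.972549+0.055)/1.055)^2.4 ≈ 0.938686
  G: 222/255 ≈ 0.870588 > 0.04045 → ((0.870588+0.055)/1.055)^2.4 ≈ 0.730461
  B: 178/255 ≈ 0.698039 > 0.04045 → ((0.698039+0.055)/1.055)^2.4 ≈ 0.445201
R_lin = 0.938686, G_lin = 0.730461, B_lin = 0.445201
L = 0.2126×R + 0.7152×G + 0.0722×B
L = 0.2126×0.938686 + 0.7152×0.730461 + 0.0722×0.445201
L ≈ 0.754134


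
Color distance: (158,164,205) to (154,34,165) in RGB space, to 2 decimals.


d = √[(R₁-R₂)² + (G₁-G₂)² + (B₁-B₂)²]
d = √[(158-154)² + (164-34)² + (205-165)²]
d = √[16 + 16900 + 1600]
d = √18516
d ≈ 136.07


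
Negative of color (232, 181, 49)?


Invert: (255-R, 255-G, 255-B)
R: 255-232 = 23
G: 255-181 = 74
B: 255-49 = 206
= RGB(23, 74, 206)


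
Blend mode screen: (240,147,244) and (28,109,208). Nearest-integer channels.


Screen: C = 255 - (255-A)×(255-B)/255, rounded to nearest integer
R: 255 - (255-240)×(255-28)/255 = 255 - 3405/255 ≈ 255 - 13.353 = 241.647 → 242
G: 255 - (255-147)×(255-109)/255 = 255 - 15768/255 ≈ 255 - 61.835 = 193.165 → 193
B: 255 - (255-244)×(255-208)/255 = 255 - 517/255 ≈ 255 - 2.027 = 252.973 → 253
= RGB(242, 193, 253)


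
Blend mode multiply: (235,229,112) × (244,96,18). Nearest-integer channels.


Multiply: C = A×B/255, rounded to nearest integer
R: 235×244/255 = 57340/255 ≈ 224.863 → 225
G: 229×96/255 = 21984/255 ≈ 86.212 → 86
B: 112×18/255 = 2016/255 ≈ 7.906 → 8
= RGB(225, 86, 8)


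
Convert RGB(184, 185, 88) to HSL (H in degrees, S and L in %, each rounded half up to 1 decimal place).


Normalize: R'=184/255≈0.7216, G'=185/255≈0.7255, B'=88/255≈0.3451
Max=185/255, Min=88/255, Δ=Max-Min=97/255
L = (Max+Min)/2 = (185+88)/510 = 273/510 = 0.53529… → L = 53.5%
L > 0.5 → S = Δ/(2-Max-Min) = 97/(510-185-88) = 97/237 = 0.40928… → S = 40.9%
(the 1/255 factors cancel in S and H, so raw channel differences can be used)
Max is G' → H = 60 × ((B-R)/Δ + 2) = 60 × ((88-184)/97 + 2)
  -96/97 + 2 = -0.9896… + 2 = 1.0103…
  H = 60 × 1.0103… = 60.618…° → H = 60.6°
= HSL(60.6°, 40.9%, 53.5%)


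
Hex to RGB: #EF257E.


EF → 239 (R)
25 → 37 (G)
7E → 126 (B)
= RGB(239, 37, 126)


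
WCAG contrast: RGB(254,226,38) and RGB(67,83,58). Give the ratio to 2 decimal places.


Linearize each sRGB channel c=v/255: c/12.92 if c ≤ 0.04045 else ((c+0.055)/1.055)^2.4
L = 0.2126×R_lin + 0.7152×G_lin + 0.0722×B_lin
Color 1 (254,226,38):
  R=254: 254/255≈0.9961 > 0.04045 → ((0.9961+0.055)/1.055)^2.4 ≈ 0.99110
  G=226: 226/255≈0.8863 > 0.04045 → ((0.8863+0.055)/1.055)^2.4 ≈ 0.76052
  B=38: 38/255≈0.1490 > 0.04045 → ((0.1490+0.055)/1.055)^2.4 ≈ 0.01938
  L1 = 0.2126×0.99110 + 0.7152×0.76052 + 0.0722×0.01938 ≈ 0.75603
Color 2 (67,83,58):
  R=67: 67/255≈0.2627 > 0.04045 → ((0.2627+0.055)/1.055)^2.4 ≈ 0.05613
  G=83: 83/255≈0.3255 > 0.04045 → ((0.3255+0.055)/1.055)^2.4 ≈ 0.08650
  B=58: 58/255≈0.2275 > 0.04045 → ((0.2275+0.055)/1.055)^2.4 ≈ 0.04231
  L2 = 0.2126×0.05613 + 0.7152×0.08650 + 0.0722×0.04231 ≈ 0.07685
Lighter = 0.75603, Darker = 0.07685
Ratio = (L_lighter + 0.05) / (L_darker + 0.05)
Ratio = (0.75603 + 0.05) / (0.07685 + 0.05) = 0.80603 / 0.12685 ≈ 6.3541
Ratio ≈ 6.35:1


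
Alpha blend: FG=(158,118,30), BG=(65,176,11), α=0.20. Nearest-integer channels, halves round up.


C = α×F + (1-α)×B, with 1-α = 0.80
R: 0.20×158 + 0.80×65 = 31.60 + 52.00 = 83.60 → 84
G: 0.20×118 + 0.80×176 = 23.60 + 140.80 = 164.40 → 164
B: 0.20×30 + 0.80×11 = 6.00 + 8.80 = 14.80 → 15
= RGB(84, 164, 15)


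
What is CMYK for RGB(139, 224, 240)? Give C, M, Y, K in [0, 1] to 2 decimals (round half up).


R'=139/255≈0.5451, G'=224/255≈0.8784, B'=240/255≈0.9412
K = 1 - max(R',G',B') = 1 - 240/255 = 15/255 = 0.05882… → 0.06
(1-R'-K)/(1-K) simplifies to (max-R)/max with max = 240:
C = (240-139)/240 = 101/240 = 0.42083… → 0.42
M = (240-224)/240 = 16/240 = 0.06666… → 0.07
Y = (240-240)/240 = 0/240 = 0 → 0.00
= CMYK(0.42, 0.07, 0.00, 0.06)


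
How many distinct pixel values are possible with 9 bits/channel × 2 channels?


Total bits = 9 bits/channel × 2 channels = 18 bits
Distinct pixel values = 2^18
= 262,144 pixel values


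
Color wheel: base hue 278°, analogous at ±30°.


Base hue: 278°
Left analog: (278 - 30) mod 360 = 248°
Right analog: (278 + 30) mod 360 = 308°
Analogous hues = 248° and 308°


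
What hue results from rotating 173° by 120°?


New hue = (H + rotation) mod 360
New hue = (173 + 120) mod 360
= 293 mod 360
= 293°


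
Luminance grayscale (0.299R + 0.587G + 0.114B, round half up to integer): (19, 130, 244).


Gray = 0.299×R + 0.587×G + 0.114×B
Gray = 0.299×19 + 0.587×130 + 0.114×244
Gray = 5.681 + 76.310 + 27.816
Gray = 109.807 → round half up → 110
Gray = 110


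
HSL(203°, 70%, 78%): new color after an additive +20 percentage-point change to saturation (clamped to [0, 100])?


Original S = 70%
Adjustment = +20 percentage points
New S = 70 + (20) = 90
Clamp to [0, 100] → 90
= HSL(203°, 90%, 78%)


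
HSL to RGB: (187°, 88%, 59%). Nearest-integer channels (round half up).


H=187°, S=0.88, L=0.59
C = (1-|2L-1|)×S = (1-|0.18|)×0.88 = 0.7216
H' = H/60 = 187/60 ≈ 3.1167; X = C×(1-|H' mod 2 - 1|) ≈ 0.6374
m = L - C/2 = 0.59 - 0.3608 = 0.2292
Sector ⌊H'⌋ = 3 → (R',G',B') = (0.0, ≈0.6374, 0.7216)
RGB = ((R'+m)×255, (G'+m)×255, (B'+m)×255) = (58.446, 220.9864, 242.454)
Round half up → RGB(58, 221, 242)


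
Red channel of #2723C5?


Color: #2723C5
R = 27 = 39
G = 23 = 35
B = C5 = 197
Red = 39


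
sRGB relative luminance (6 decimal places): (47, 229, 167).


Linearize each channel (sRGB transfer function): c = v/255; c_lin = c/12.92 if c ≤ 0.04045, else ((c+0.055)/1.055)^2.4
  R: 47/255 ≈ 0.184314 > 0.04045 → ((0.184314+0.055)/1.055)^2.4 ≈ 0.028426
  G: 229/255 ≈ 0.898039 > 0.04045 → ((0.898039+0.055)/1.055)^2.4 ≈ 0.783538
  B: 167/255 ≈ 0.654902 > 0.04045 → ((0.654902+0.055)/1.055)^2.4 ≈ 0.386429
R_lin = 0.028426, G_lin = 0.783538, B_lin = 0.386429
L = 0.2126×R + 0.7152×G + 0.0722×B
L = 0.2126×0.028426 + 0.7152×0.783538 + 0.0722×0.386429
L ≈ 0.594330


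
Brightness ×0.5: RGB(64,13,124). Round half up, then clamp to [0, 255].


Multiply each channel by 0.5, round half up, clamp to [0, 255]
R: 64×0.5 = 32
G: 13×0.5 = 6.5 → round → 7
B: 124×0.5 = 62
= RGB(32, 7, 62)


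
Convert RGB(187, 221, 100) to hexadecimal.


R = 187 → BB (hex)
G = 221 → DD (hex)
B = 100 → 64 (hex)
Hex = #BBDD64


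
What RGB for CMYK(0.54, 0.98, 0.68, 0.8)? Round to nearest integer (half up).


R = 255 × (1-C) × (1-K) = 255 × 0.46 × 0.20 = 23.46 → 23
G = 255 × (1-M) × (1-K) = 255 × 0.02 × 0.20 = 1.02 → 1
B = 255 × (1-Y) × (1-K) = 255 × 0.32 × 0.20 = 16.32 → 16
= RGB(23, 1, 16)


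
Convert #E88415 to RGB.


E8 → 232 (R)
84 → 132 (G)
15 → 21 (B)
= RGB(232, 132, 21)


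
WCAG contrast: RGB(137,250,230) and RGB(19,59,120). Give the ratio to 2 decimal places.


Linearize each sRGB channel c=v/255: c/12.92 if c ≤ 0.04045 else ((c+0.055)/1.055)^2.4
L = 0.2126×R_lin + 0.7152×G_lin + 0.0722×B_lin
Color 1 (137,250,230):
  R=137: 137/255≈0.5373 > 0.04045 → ((0.5373+0.055)/1.055)^2.4 ≈ 0.25016
  G=250: 250/255≈0.9804 > 0.04045 → ((0.9804+0.055)/1.055)^2.4 ≈ 0.95597
  B=230: 230/255≈0.9020 > 0.04045 → ((0.9020+0.055)/1.055)^2.4 ≈ 0.79130
  L1 = 0.2126×0.25016 + 0.7152×0.95597 + 0.0722×0.79130 ≈ 0.79403
Color 2 (19,59,120):
  R=19: 19/255≈0.0745 > 0.04045 → ((0.0745+0.055)/1.055)^2.4 ≈ 0.00651
  G=59: 59/255≈0.2314 > 0.04045 → ((0.2314+0.055)/1.055)^2.4 ≈ 0.04374
  B=120: 120/255≈0.4706 > 0.04045 → ((0.4706+0.055)/1.055)^2.4 ≈ 0.18782
  L2 = 0.2126×0.00651 + 0.7152×0.04374 + 0.0722×0.18782 ≈ 0.04622
Lighter = 0.79403, Darker = 0.04622
Ratio = (L_lighter + 0.05) / (L_darker + 0.05)
Ratio = (0.79403 + 0.05) / (0.04622 + 0.05) = 0.84403 / 0.09622 ≈ 8.7714
Ratio ≈ 8.77:1


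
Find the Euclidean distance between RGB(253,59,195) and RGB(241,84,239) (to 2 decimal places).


d = √[(R₁-R₂)² + (G₁-G₂)² + (B₁-B₂)²]
d = √[(253-241)² + (59-84)² + (195-239)²]
d = √[144 + 625 + 1936]
d = √2705
d ≈ 52.01


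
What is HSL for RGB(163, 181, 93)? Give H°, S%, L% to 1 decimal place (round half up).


Normalize: R'=163/255≈0.6392, G'=181/255≈0.7098, B'=93/255≈0.3647
Max=181/255, Min=93/255, Δ=Max-Min=88/255
L = (Max+Min)/2 = (181+93)/510 = 274/510 = 0.53725… → L = 53.7%
L > 0.5 → S = Δ/(2-Max-Min) = 88/(510-181-93) = 88/236 = 0.37288… → S = 37.3%
(the 1/255 factors cancel in S and H, so raw channel differences can be used)
Max is G' → H = 60 × ((B-R)/Δ + 2) = 60 × ((93-163)/88 + 2)
  -70/88 + 2 = -0.7954… + 2 = 1.2045…
  H = 60 × 1.2045… = 72.272…° → H = 72.3°
= HSL(72.3°, 37.3%, 53.7%)


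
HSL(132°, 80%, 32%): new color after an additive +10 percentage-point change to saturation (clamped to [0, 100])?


Original S = 80%
Adjustment = +10 percentage points
New S = 80 + (10) = 90
Clamp to [0, 100] → 90
= HSL(132°, 90%, 32%)


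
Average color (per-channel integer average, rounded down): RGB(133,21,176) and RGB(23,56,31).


Midpoint: each channel = ⌊(C₁+C₂)/2⌋
R: ⌊(133+23)/2⌋ = 78
G: ⌊(21+56)/2⌋ = 38
B: ⌊(176+31)/2⌋ = 103
= RGB(78, 38, 103)


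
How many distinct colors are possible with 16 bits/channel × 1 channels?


Total bits = 16 bits/channel × 1 channels = 16 bits
Distinct colors = 2^16
= 65,536 colors


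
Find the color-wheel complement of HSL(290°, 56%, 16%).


Complement = opposite side of color wheel = hue + 180°
H' = (290 + 180) mod 360 = 110°
S and L unchanged.
= HSL(110°, 56%, 16%)


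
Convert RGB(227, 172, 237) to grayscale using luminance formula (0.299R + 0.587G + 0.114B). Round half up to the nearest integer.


Gray = 0.299×R + 0.587×G + 0.114×B
Gray = 0.299×227 + 0.587×172 + 0.114×237
Gray = 67.873 + 100.964 + 27.018
Gray = 195.855 → round half up → 196
Gray = 196


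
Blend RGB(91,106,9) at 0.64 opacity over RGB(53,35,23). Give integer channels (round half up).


C = α×F + (1-α)×B, with 1-α = 0.36
R: 0.64×91 + 0.36×53 = 58.24 + 19.08 = 77.32 → 77
G: 0.64×106 + 0.36×35 = 67.84 + 12.60 = 80.44 → 80
B: 0.64×9 + 0.36×23 = 5.76 + 8.28 = 14.04 → 14
= RGB(77, 80, 14)


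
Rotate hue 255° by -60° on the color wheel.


New hue = (H + rotation) mod 360
New hue = (255 -60) mod 360
= 195 mod 360
= 195°


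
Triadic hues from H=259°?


Triadic: equally spaced at 120° intervals
H1 = 259°
H2 = (259 + 120) mod 360 = 19°
H3 = (259 + 240) mod 360 = 139°
Triadic = 259°, 19°, 139°


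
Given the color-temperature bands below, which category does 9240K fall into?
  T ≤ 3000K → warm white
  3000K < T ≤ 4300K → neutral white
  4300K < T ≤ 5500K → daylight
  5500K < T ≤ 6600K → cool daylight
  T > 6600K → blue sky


Temperature: 9240K
9240K > 6600K → blue sky
Classification: blue sky


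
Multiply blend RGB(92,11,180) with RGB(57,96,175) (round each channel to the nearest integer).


Multiply: C = A×B/255, rounded to nearest integer
R: 92×57/255 = 5244/255 ≈ 20.565 → 21
G: 11×96/255 = 1056/255 ≈ 4.141 → 4
B: 180×175/255 = 31500/255 ≈ 123.529 → 124
= RGB(21, 4, 124)


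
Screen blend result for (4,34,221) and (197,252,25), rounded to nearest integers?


Screen: C = 255 - (255-A)×(255-B)/255, rounded to nearest integer
R: 255 - (255-4)×(255-197)/255 = 255 - 14558/255 ≈ 255 - 57.090 = 197.910 → 198
G: 255 - (255-34)×(255-252)/255 = 255 - 663/255 ≈ 255 - 2.600 = 252.400 → 252
B: 255 - (255-221)×(255-25)/255 = 255 - 7820/255 ≈ 255 - 30.667 = 224.333 → 224
= RGB(198, 252, 224)


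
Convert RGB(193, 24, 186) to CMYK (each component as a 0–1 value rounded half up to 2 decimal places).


R'=193/255≈0.7569, G'=24/255≈0.0941, B'=186/255≈0.7294
K = 1 - max(R',G',B') = 1 - 193/255 = 62/255 = 0.24313… → 0.24
(1-R'-K)/(1-K) simplifies to (max-R)/max with max = 193:
C = (193-193)/193 = 0/193 = 0 → 0.00
M = (193-24)/193 = 169/193 = 0.87564… → 0.88
Y = (193-186)/193 = 7/193 = 0.03626… → 0.04
= CMYK(0.00, 0.88, 0.04, 0.24)


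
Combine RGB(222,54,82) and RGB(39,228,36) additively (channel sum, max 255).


Additive: each channel = min(255, C₁+C₂)
R: 222+39 = 261 → 255
G: 54+228 = 282 → 255
B: 82+36 = 118 → 118
= RGB(255, 255, 118)


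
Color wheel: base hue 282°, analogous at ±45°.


Base hue: 282°
Left analog: (282 - 45) mod 360 = 237°
Right analog: (282 + 45) mod 360 = 327°
Analogous hues = 237° and 327°


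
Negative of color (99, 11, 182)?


Invert: (255-R, 255-G, 255-B)
R: 255-99 = 156
G: 255-11 = 244
B: 255-182 = 73
= RGB(156, 244, 73)


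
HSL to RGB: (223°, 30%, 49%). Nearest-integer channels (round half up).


H=223°, S=0.30, L=0.49
C = (1-|2L-1|)×S = (1-|-0.02|)×0.30 = 0.294
H' = H/60 = 223/60 ≈ 3.7167; X = C×(1-|H' mod 2 - 1|) = 0.0833
m = L - C/2 = 0.49 - 0.147 = 0.343
Sector ⌊H'⌋ = 3 → (R',G',B') = (0.0, 0.0833, 0.294)
RGB = ((R'+m)×255, (G'+m)×255, (B'+m)×255) = (87.465, 108.7065, 162.435)
Round half up → RGB(87, 109, 162)


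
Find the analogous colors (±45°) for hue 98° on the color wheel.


Base hue: 98°
Left analog: (98 - 45) mod 360 = 53°
Right analog: (98 + 45) mod 360 = 143°
Analogous hues = 53° and 143°


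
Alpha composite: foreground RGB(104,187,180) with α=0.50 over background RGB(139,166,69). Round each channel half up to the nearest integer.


C = α×F + (1-α)×B, with 1-α = 0.50
R: 0.50×104 + 0.50×139 = 52.00 + 69.50 = 121.50 → 122
G: 0.50×187 + 0.50×166 = 93.50 + 83.00 = 176.50 → 177
B: 0.50×180 + 0.50×69 = 90.00 + 34.50 = 124.50 → 125
= RGB(122, 177, 125)
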